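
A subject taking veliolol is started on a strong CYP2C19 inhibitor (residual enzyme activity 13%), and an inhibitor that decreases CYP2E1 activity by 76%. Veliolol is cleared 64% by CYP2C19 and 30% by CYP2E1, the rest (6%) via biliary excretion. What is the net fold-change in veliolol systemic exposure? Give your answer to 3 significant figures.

4.65

CYP2C19: 0.64 × 0.13 = 0.0832
CYP2E1: 0.3 × 0.24 = 0.072
Other: 0.06 (unchanged)
Relative clearance = 0.0832 + 0.072 + 0.06 = 0.2152.
Because systemic exposure varies inversely with clearance, the combined effect is 1 / 0.2152 = 4.65.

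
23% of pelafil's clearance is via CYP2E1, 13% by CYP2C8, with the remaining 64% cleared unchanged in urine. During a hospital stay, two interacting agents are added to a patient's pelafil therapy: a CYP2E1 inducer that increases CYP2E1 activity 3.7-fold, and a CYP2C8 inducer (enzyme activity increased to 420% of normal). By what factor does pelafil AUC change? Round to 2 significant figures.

0.49

CYP2E1: 0.23 × 3.7 = 0.851
CYP2C8: 0.13 × 4.2 = 0.546
Other: 0.64 (unchanged)
Relative clearance = 0.851 + 0.546 + 0.64 = 2.037.
AUC ∝ 1/CL: fold-change = 1 / 2.037 = 0.49.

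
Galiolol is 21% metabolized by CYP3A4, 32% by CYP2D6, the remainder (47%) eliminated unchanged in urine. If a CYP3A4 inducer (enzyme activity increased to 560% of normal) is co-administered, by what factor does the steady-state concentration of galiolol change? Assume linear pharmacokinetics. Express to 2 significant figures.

0.51

CYP3A4: 0.21 × 5.6 = 1.176
CYP2D6: 0.32 (unchanged)
Other: 0.47 (unchanged)
CL_new/CL_old = 1.176 + 0.32 + 0.47 = 1.966.
Since steady-state concentration ∝ 1/CL, the ratio is 1 / 1.966 = 0.51.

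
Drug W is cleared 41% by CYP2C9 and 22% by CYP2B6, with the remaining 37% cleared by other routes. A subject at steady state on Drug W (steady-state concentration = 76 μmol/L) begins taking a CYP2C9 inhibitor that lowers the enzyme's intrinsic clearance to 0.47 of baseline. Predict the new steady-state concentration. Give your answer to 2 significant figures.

97 μmol/L

The CYP2C9 pathway (41% of clearance) drops to 0.47× activity: 0.41 × 0.47 = 0.1927.
CYP2B6 (22%) and the residual 37% are unaffected.
Relative clearance = 0.1927 + 0.22 + 0.37 = 0.7827.
Steady-state concentration ∝ 1/CL, so new value = 76 / 0.7827 = 97 μmol/L.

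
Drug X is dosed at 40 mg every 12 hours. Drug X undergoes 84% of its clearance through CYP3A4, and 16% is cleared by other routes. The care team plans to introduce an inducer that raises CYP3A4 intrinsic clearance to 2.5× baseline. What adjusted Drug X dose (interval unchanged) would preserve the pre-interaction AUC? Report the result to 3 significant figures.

The CYP3A4 pathway (84% of clearance) increases to 2.5× activity: 0.84 × 2.5 = 2.1.
Non-CYP routes (16%) are unchanged.
Relative clearance = 2.1 + 0.16 = 2.26.
To maintain the same steady-state level, dose must scale with clearance: new dose = 40 × 2.26 = 90.4 mg.

90.4 mg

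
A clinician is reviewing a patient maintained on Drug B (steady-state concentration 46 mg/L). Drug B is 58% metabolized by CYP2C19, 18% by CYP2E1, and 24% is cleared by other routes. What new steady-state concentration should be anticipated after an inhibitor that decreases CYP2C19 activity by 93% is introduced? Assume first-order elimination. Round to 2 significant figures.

1.0 × 10² mg/L

The CYP2C19 pathway (58% of clearance) falls to 0.07× activity: 0.58 × 0.07 = 0.0406.
CYP2E1 (18%) and the residual 24% are unaffected.
Relative clearance = 0.0406 + 0.18 + 0.24 = 0.4606.
With dosing unchanged, steady-state concentration scales as 1/CL: 46 / 0.4606 = 1.0 × 10² mg/L.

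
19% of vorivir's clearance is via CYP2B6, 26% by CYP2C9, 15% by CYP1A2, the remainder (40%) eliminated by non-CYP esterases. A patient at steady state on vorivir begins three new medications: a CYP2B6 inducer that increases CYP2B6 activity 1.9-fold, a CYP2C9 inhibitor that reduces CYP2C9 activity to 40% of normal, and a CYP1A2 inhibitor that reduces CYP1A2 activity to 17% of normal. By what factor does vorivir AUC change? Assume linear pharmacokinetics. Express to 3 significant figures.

The CYP2B6 pathway (19% of clearance) rises to 1.9× activity: 0.19 × 1.9 = 0.361.
The CYP2C9 pathway (26% of clearance) is reduced to 0.4× activity: 0.26 × 0.4 = 0.104.
The CYP1A2 pathway (15% of clearance) falls to 0.17× activity: 0.15 × 0.17 = 0.0255.
Non-CYP routes (40%) are unchanged.
New clearance relative to baseline: 0.361 + 0.104 + 0.0255 + 0.4 = 0.8905.
AUC ∝ 1/CL: fold-change = 1 / 0.8905 = 1.12.

1.12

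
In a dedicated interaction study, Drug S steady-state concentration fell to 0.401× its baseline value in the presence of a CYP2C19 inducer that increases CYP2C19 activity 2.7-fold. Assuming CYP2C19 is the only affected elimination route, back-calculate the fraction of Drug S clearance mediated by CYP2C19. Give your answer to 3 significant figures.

0.879

Write x for the fraction cleared via CYP2C19. The observed steady-state concentration change means clearance rose to 1/0.401 = 2.494 of baseline.
Only the CYP2C19 route changed, so 2.494 = x·2.7 + (1 − x), giving x = 0.879.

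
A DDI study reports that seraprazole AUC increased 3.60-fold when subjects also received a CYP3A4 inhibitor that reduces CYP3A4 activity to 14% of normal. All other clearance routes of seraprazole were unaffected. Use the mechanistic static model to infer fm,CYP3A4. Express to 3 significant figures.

Call the CYP3A4 fraction fm. After the interaction, CL_new/CL_old = fm × 0.14 + (1 − fm).
AUC ratio = 1 / (new CL fraction), so new CL fraction = 1 / 3.60 = 0.2778.
fm × 0.14 + 1 − fm = 0.2778  ⇒  fm × (0.14 − 1) = −0.7222  ⇒  fm = 0.840.

0.840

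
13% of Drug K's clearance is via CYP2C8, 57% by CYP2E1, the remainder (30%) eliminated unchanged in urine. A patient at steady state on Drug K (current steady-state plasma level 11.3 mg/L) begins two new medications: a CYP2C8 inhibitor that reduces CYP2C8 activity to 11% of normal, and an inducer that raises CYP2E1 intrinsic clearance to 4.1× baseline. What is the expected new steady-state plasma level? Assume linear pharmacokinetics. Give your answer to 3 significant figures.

The CYP2C8 pathway (13% of clearance) falls to 0.11× activity: 0.13 × 0.11 = 0.0143.
The CYP2E1 pathway (57% of clearance) is boosted to 4.1× activity: 0.57 × 4.1 = 2.337.
Non-CYP routes (30%) are unchanged.
CL_new/CL_old = 0.0143 + 2.337 + 0.3 = 2.6513.
Steady-state plasma level ∝ 1/CL: new value = 11.3 / 2.6513 = 4.26 mg/L.

4.26 mg/L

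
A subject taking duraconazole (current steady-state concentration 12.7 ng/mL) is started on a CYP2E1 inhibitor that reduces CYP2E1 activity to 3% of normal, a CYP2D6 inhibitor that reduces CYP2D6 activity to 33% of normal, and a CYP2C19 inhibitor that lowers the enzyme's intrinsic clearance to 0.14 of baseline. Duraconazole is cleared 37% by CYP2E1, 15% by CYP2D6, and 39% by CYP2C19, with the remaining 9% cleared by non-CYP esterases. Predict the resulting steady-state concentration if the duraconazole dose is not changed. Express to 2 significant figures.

The CYP2E1 pathway (37% of clearance) drops to 0.03× activity: 0.37 × 0.03 = 0.0111.
The CYP2D6 pathway (15% of clearance) falls to 0.33× activity: 0.15 × 0.33 = 0.0495.
The CYP2C19 pathway (39% of clearance) drops to 0.14× activity: 0.39 × 0.14 = 0.0546.
The remaining 9% of clearance is unaffected.
CL_new/CL_old = 0.0111 + 0.0495 + 0.0546 + 0.09 = 0.2052.
Dividing the baseline by the relative clearance: 12.7 / 0.2052 = 62 ng/mL.

62 ng/mL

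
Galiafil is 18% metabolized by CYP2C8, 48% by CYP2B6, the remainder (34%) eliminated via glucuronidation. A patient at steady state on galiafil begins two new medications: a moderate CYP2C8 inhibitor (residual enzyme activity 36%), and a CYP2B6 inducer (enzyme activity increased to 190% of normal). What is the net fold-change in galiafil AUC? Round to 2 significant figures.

0.76

The CYP2C8 pathway (18% of clearance) falls to 0.36× activity: 0.18 × 0.36 = 0.0648.
The CYP2B6 pathway (48% of clearance) is boosted to 1.9× activity: 0.48 × 1.9 = 0.912.
The remaining 34% of clearance is unaffected.
Relative clearance = 0.0648 + 0.912 + 0.34 = 1.3168.
AUC ∝ 1/CL: fold-change = 1 / 1.3168 = 0.76.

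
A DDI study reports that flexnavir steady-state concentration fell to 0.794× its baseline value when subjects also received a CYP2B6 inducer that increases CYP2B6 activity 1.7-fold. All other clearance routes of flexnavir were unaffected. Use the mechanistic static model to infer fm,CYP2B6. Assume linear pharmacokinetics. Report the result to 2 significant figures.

CL'/CL = 1 / 0.794 = 1.259
1.7·fm + (1 − fm) = 1.259
fm = (1.259 − 1) / (1.7 − 1) = 0.37

0.37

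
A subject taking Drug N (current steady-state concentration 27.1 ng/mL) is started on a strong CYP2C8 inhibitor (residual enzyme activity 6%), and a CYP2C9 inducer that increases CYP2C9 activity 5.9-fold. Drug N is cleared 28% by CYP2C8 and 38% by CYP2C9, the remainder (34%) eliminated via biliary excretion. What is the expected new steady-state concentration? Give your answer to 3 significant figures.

The CYP2C8 pathway (28% of clearance) is reduced to 0.06× activity: 0.28 × 0.06 = 0.0168.
The CYP2C9 pathway (38% of clearance) rises to 5.9× activity: 0.38 × 5.9 = 2.242.
The remaining 34% of clearance is unaffected.
CL_new/CL_old = 0.0168 + 2.242 + 0.34 = 2.5988.
Steady-state concentration ∝ 1/CL: new value = 27.1 / 2.5988 = 10.4 ng/mL.

10.4 ng/mL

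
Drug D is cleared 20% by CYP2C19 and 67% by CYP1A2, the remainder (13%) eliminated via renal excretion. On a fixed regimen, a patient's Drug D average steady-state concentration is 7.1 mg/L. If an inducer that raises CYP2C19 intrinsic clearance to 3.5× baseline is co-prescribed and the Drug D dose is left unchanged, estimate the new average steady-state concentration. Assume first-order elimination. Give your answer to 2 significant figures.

4.7 mg/L

CYP2C19: 0.2 × 3.5 = 0.7
CYP1A2: 0.67 (unchanged)
Other: 0.13 (unchanged)
New clearance relative to baseline: 0.7 + 0.67 + 0.13 = 1.5.
Average steady-state concentration ∝ 1/CL, so new value = 7.1 / 1.5 = 4.7 mg/L.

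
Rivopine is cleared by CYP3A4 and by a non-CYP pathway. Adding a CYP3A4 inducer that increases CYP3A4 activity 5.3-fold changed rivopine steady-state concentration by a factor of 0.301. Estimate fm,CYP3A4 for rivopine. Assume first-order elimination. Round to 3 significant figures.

0.540

Let x = fm,CYP3A4. Because steady-state concentration ∝ 1/CL, relative clearance rose to 1/0.301 = 3.322.
Setting x·5.3 + (1 − x) = 3.322 and solving: x = (3.322 − 1)/(5.3 − 1) = 0.540.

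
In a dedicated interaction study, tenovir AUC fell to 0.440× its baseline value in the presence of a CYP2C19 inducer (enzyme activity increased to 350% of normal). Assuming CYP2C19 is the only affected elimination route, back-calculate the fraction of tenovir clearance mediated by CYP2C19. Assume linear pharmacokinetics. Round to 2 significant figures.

CL'/CL = 1 / 0.440 = 2.273
3.5·fm + (1 − fm) = 2.273
fm = (2.273 − 1) / (3.5 − 1) = 0.51

0.51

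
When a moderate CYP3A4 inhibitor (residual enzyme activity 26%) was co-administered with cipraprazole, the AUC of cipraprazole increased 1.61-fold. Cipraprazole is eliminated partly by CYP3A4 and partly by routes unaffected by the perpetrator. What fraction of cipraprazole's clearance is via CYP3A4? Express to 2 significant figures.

0.51

CL'/CL = 1 / 1.61 = 0.6211
0.26·fm + (1 − fm) = 0.6211
fm = (0.6211 − 1) / (0.26 − 1) = 0.51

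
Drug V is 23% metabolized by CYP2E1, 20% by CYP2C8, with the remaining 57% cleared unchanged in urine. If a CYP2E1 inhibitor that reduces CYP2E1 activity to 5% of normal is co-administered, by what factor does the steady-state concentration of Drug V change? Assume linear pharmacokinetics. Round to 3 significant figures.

1.28

CYP2E1: 0.23 × 0.05 = 0.0115
CYP2C8: 0.2 (unchanged)
Other: 0.57 (unchanged)
Relative clearance = 0.0115 + 0.2 + 0.57 = 0.7815.
Since steady-state concentration ∝ 1/CL, the ratio is 1 / 0.7815 = 1.28.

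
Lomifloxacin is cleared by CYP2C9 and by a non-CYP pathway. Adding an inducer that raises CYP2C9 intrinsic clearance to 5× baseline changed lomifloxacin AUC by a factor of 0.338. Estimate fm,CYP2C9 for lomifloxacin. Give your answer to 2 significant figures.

Call the CYP2C9 fraction fm. After the interaction, CL_new/CL_old = fm × 5 + (1 − fm).
AUC ratio = 1 / (new CL fraction), so new CL fraction = 1 / 0.338 = 2.959.
fm × 5 + 1 − fm = 2.959  ⇒  fm × (5 − 1) = 1.959  ⇒  fm = 0.49.

0.49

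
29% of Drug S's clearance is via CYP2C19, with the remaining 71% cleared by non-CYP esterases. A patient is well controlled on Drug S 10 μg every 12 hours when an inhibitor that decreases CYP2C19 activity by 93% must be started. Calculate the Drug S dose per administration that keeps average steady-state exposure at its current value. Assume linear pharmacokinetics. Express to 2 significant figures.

The CYP2C19 pathway (29% of clearance) is reduced to 0.07× activity: 0.29 × 0.07 = 0.0203.
Non-CYP routes (71%) are unchanged.
New clearance relative to baseline: 0.0203 + 0.71 = 0.7303.
Exposure is unchanged when dose changes in proportion to clearance. New dose = 10 μg × 0.7303 = 7.3 μg.

7.3 μg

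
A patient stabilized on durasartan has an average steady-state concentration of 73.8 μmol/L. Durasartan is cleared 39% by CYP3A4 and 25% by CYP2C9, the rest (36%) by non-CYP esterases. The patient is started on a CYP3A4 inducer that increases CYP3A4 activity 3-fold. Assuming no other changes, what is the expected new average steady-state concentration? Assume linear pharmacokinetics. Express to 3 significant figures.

41.5 μmol/L

The CYP3A4 pathway (39% of clearance) increases to 3× activity: 0.39 × 3 = 1.17.
CYP2C9 (25%) and the residual 36% are unaffected.
CL_new/CL_old = 1.17 + 0.25 + 0.36 = 1.78.
Average steady-state concentration ∝ 1/CL, so new value = 73.8 / 1.78 = 41.5 μmol/L.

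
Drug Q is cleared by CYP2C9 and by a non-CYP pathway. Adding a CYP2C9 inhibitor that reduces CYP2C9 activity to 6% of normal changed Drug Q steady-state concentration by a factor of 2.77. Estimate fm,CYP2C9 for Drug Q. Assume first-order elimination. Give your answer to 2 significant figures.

CL'/CL = 1 / 2.77 = 0.361
0.06·fm + (1 − fm) = 0.361
fm = (0.361 − 1) / (0.06 − 1) = 0.68

0.68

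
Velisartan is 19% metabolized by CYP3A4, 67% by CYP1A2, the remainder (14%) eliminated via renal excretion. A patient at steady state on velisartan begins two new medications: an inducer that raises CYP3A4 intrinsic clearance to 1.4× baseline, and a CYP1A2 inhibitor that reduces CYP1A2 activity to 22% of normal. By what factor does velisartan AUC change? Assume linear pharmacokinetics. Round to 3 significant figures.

1.81

The CYP3A4 pathway (19% of clearance) is boosted to 1.4× activity: 0.19 × 1.4 = 0.266.
The CYP1A2 pathway (67% of clearance) drops to 0.22× activity: 0.67 × 0.22 = 0.1474.
Non-CYP routes (14%) are unchanged.
New clearance relative to baseline: 0.266 + 0.1474 + 0.14 = 0.5534.
Net AUC ratio = 1 / 0.5534 = 1.81.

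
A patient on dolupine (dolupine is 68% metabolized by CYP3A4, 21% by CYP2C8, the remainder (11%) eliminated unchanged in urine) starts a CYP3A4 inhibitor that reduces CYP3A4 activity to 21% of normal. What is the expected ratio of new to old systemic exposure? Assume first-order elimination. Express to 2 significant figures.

CYP3A4: 0.68 × 0.21 = 0.1428
CYP2C8: 0.21 (unchanged)
Other: 0.11 (unchanged)
Relative clearance = 0.1428 + 0.21 + 0.11 = 0.4628.
Since systemic exposure ∝ 1/CL, the ratio is 1 / 0.4628 = 2.2.

2.2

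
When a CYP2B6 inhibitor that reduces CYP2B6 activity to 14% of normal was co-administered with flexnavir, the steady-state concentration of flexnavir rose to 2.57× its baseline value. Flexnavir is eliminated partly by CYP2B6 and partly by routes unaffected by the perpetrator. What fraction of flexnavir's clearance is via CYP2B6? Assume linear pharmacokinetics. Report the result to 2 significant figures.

0.71

CL'/CL = 1 / 2.57 = 0.3891
0.14·fm + (1 − fm) = 0.3891
fm = (0.3891 − 1) / (0.14 − 1) = 0.71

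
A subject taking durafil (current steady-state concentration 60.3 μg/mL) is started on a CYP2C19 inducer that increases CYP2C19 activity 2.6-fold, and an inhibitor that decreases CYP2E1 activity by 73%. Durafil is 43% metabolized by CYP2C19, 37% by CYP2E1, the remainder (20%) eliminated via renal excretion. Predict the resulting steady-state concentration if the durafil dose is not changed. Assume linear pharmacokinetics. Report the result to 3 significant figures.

42.5 μg/mL

The CYP2C19 pathway (43% of clearance) increases to 2.6× activity: 0.43 × 2.6 = 1.118.
The CYP2E1 pathway (37% of clearance) is reduced to 0.27× activity: 0.37 × 0.27 = 0.0999.
Non-CYP routes (20%) are unchanged.
New clearance relative to baseline: 1.118 + 0.0999 + 0.2 = 1.4179.
Dividing the baseline by the relative clearance: 60.3 / 1.4179 = 42.5 μg/mL.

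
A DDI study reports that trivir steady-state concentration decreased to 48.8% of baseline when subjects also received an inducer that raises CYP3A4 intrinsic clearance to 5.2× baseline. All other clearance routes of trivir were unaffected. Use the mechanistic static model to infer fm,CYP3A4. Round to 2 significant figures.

Write x for the fraction cleared via CYP3A4. The observed steady-state concentration change means clearance rose to 1/0.488 = 2.049 of baseline.
Only the CYP3A4 route changed, so 2.049 = x·5.2 + (1 − x), giving x = 0.25.

0.25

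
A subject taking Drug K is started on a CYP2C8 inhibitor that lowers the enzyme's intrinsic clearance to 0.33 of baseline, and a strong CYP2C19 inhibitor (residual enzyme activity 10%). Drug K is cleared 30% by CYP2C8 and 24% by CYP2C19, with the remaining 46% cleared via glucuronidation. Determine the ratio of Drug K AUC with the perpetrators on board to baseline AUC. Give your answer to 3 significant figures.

The CYP2C8 pathway (30% of clearance) drops to 0.33× activity: 0.3 × 0.33 = 0.099.
The CYP2C19 pathway (24% of clearance) is reduced to 0.1× activity: 0.24 × 0.1 = 0.024.
Non-CYP routes (46%) are unchanged.
CL_new/CL_old = 0.099 + 0.024 + 0.46 = 0.583.
AUC ∝ 1/CL: fold-change = 1 / 0.583 = 1.72.

1.72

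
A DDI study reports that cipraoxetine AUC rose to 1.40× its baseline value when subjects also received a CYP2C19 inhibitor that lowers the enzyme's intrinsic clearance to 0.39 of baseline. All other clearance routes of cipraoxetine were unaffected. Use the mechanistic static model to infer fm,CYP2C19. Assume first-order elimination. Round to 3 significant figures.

Call the CYP2C19 fraction fm. After the interaction, CL_new/CL_old = fm × 0.39 + (1 − fm).
AUC ratio = 1 / (new CL fraction), so new CL fraction = 1 / 1.40 = 0.7143.
fm × 0.39 + 1 − fm = 0.7143  ⇒  fm × (0.39 − 1) = −0.2857  ⇒  fm = 0.468.

0.468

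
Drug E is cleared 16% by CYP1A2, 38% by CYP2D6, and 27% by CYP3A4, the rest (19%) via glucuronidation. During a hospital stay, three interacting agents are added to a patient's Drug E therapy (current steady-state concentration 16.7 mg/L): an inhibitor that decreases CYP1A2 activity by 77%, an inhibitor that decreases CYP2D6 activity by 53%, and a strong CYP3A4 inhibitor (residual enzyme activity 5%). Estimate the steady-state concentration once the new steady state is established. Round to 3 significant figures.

CYP1A2: 0.16 × 0.23 = 0.0368
CYP2D6: 0.38 × 0.47 = 0.1786
CYP3A4: 0.27 × 0.05 = 0.0135
Other: 0.19 (unchanged)
CL_new/CL_old = 0.0368 + 0.1786 + 0.0135 + 0.19 = 0.4189.
Dividing the baseline by the relative clearance: 16.7 / 0.4189 = 39.9 mg/L.

39.9 mg/L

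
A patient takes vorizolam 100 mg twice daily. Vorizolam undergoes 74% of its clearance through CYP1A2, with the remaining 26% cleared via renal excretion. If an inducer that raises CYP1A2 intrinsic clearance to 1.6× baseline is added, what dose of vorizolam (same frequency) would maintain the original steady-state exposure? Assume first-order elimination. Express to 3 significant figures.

144 mg

The CYP1A2 pathway (74% of clearance) increases to 1.6× activity: 0.74 × 1.6 = 1.184.
Non-CYP routes (26%) are unchanged.
CL_new/CL_old = 1.184 + 0.26 = 1.444.
Css,avg = (dose rate)/CL, so holding Css fixed requires dose ∝ CL: 100 × 1.444 = 144 mg.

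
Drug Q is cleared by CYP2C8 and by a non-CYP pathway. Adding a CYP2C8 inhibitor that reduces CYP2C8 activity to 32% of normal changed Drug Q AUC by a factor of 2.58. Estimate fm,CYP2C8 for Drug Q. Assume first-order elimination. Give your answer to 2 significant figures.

Let x = fm,CYP2C8. Because AUC ∝ 1/CL, relative clearance fell to 1/2.58 = 0.3876.
Only the CYP2C8 route changed, so 0.3876 = x·0.32 + (1 − x), giving x = 0.90.

0.90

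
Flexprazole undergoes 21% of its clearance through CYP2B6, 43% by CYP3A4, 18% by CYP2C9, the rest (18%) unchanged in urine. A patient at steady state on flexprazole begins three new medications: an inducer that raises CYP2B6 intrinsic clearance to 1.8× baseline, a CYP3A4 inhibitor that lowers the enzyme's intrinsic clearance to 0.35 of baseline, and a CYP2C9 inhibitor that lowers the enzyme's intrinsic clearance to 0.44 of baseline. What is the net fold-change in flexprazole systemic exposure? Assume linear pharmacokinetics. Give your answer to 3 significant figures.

1.27

CYP2B6: 0.21 × 1.8 = 0.378
CYP3A4: 0.43 × 0.35 = 0.1505
CYP2C9: 0.18 × 0.44 = 0.0792
Other: 0.18 (unchanged)
CL_new/CL_old = 0.378 + 0.1505 + 0.0792 + 0.18 = 0.7877.
Because systemic exposure varies inversely with clearance, the combined effect is 1 / 0.7877 = 1.27.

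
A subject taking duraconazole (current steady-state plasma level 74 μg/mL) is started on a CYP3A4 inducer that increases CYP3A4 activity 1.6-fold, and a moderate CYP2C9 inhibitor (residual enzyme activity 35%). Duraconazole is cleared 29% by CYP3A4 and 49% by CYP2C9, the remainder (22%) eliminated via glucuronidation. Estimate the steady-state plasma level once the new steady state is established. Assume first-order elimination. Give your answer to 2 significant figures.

86 μg/mL

The CYP3A4 pathway (29% of clearance) increases to 1.6× activity: 0.29 × 1.6 = 0.464.
The CYP2C9 pathway (49% of clearance) falls to 0.35× activity: 0.49 × 0.35 = 0.1715.
Non-CYP routes (22%) are unchanged.
CL_new/CL_old = 0.464 + 0.1715 + 0.22 = 0.8555.
Steady-state plasma level ∝ 1/CL: new value = 74 / 0.8555 = 86 μg/mL.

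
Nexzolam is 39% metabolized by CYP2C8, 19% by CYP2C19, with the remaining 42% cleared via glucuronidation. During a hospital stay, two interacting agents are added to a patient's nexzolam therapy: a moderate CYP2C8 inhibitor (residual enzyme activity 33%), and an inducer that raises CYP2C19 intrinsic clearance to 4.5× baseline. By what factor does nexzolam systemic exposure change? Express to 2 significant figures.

The CYP2C8 pathway (39% of clearance) drops to 0.33× activity: 0.39 × 0.33 = 0.1287.
The CYP2C19 pathway (19% of clearance) rises to 4.5× activity: 0.19 × 4.5 = 0.855.
The remaining 42% of clearance is unaffected.
Relative clearance = 0.1287 + 0.855 + 0.42 = 1.4037.
Because systemic exposure varies inversely with clearance, the combined effect is 1 / 1.4037 = 0.71.

0.71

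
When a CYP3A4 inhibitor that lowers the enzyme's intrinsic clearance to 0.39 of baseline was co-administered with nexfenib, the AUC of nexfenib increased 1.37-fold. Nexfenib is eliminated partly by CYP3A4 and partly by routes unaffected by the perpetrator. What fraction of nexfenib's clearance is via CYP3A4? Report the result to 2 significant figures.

0.44

Write x for the fraction cleared via CYP3A4. The observed AUC change means clearance fell to 1/1.37 = 0.7299 of baseline.
Only the CYP3A4 route changed, so 0.7299 = x·0.39 + (1 − x), giving x = 0.44.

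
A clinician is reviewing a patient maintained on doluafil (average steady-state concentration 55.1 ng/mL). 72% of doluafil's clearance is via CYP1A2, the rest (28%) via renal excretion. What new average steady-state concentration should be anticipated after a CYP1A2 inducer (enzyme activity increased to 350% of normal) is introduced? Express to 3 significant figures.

19.7 ng/mL

The CYP1A2 pathway (72% of clearance) increases to 3.5× activity: 0.72 × 3.5 = 2.52.
Non-CYP routes (28%) are unchanged.
CL_new/CL_old = 2.52 + 0.28 = 2.8.
Average steady-state concentration ∝ 1/CL, so new value = 55.1 / 2.8 = 19.7 ng/mL.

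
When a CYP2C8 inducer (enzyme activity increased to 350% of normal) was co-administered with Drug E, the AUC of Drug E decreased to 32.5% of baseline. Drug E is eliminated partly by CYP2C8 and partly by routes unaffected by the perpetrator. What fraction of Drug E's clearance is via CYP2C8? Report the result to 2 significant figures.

Write x for the fraction cleared via CYP2C8. The observed AUC change means clearance rose to 1/0.325 = 3.077 of baseline.
Setting x·3.5 + (1 − x) = 3.077 and solving: x = (3.077 − 1)/(3.5 − 1) = 0.83.

0.83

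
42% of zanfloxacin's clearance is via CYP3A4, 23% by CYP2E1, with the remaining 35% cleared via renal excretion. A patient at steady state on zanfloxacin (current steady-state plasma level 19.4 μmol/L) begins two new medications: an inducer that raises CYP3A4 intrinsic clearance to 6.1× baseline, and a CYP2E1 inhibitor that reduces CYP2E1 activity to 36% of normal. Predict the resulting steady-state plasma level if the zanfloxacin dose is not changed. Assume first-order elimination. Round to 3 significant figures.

6.48 μmol/L

The CYP3A4 pathway (42% of clearance) is boosted to 6.1× activity: 0.42 × 6.1 = 2.562.
The CYP2E1 pathway (23% of clearance) is reduced to 0.36× activity: 0.23 × 0.36 = 0.0828.
Non-CYP routes (35%) are unchanged.
New clearance relative to baseline: 2.562 + 0.0828 + 0.35 = 2.9948.
Steady-state plasma level ∝ 1/CL: new value = 19.4 / 2.9948 = 6.48 μmol/L.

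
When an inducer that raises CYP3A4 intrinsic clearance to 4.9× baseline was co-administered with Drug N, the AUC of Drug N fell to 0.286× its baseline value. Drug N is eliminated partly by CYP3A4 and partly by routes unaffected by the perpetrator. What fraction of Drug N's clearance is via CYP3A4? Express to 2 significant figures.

0.64

Let fm be the CYP3A4 fraction. New clearance relative to baseline = fm × 4.9 + (1 − fm).
AUC ratio = 1 / (new CL fraction), so new CL fraction = 1 / 0.286 = 3.497.
fm × 4.9 + 1 − fm = 3.497  ⇒  fm × (4.9 − 1) = 2.497  ⇒  fm = 0.64.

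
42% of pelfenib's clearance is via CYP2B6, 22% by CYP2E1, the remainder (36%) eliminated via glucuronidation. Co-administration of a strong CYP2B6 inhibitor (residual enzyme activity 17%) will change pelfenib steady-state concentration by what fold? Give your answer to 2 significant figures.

1.5

CYP2B6: 0.42 × 0.17 = 0.0714
CYP2E1: 0.22 (unchanged)
Other: 0.36 (unchanged)
Relative clearance = 0.0714 + 0.22 + 0.36 = 0.6514.
Steady-state concentration ratio = CL_old/CL_new = 1 / 0.6514 = 1.5.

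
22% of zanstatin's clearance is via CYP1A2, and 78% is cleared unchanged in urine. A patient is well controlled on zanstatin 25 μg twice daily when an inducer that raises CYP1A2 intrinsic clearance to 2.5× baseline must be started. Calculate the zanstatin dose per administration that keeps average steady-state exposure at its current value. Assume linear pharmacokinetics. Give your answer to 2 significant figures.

33 μg

The CYP1A2 pathway (22% of clearance) increases to 2.5× activity: 0.22 × 2.5 = 0.55.
Non-CYP routes (78%) are unchanged.
CL_new/CL_old = 0.55 + 0.78 = 1.33.
To maintain the same steady-state level, dose must scale with clearance: new dose = 25 × 1.33 = 33 μg.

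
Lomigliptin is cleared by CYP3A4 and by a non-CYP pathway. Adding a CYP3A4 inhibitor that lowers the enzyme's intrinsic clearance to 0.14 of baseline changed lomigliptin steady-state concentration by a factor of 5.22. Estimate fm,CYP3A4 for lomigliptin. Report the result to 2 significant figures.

Write x for the fraction cleared via CYP3A4. The observed steady-state concentration change means clearance fell to 1/5.22 = 0.1916 of baseline.
Setting x·0.14 + (1 − x) = 0.1916 and solving: x = (0.1916 − 1)/(0.14 − 1) = 0.94.

0.94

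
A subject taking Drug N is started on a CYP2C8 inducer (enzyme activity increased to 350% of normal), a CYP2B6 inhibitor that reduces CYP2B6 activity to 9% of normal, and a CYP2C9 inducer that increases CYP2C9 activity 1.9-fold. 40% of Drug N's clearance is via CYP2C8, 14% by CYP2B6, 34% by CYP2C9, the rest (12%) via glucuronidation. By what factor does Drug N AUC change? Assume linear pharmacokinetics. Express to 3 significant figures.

The CYP2C8 pathway (40% of clearance) is boosted to 3.5× activity: 0.4 × 3.5 = 1.4.
The CYP2B6 pathway (14% of clearance) falls to 0.09× activity: 0.14 × 0.09 = 0.0126.
The CYP2C9 pathway (34% of clearance) rises to 1.9× activity: 0.34 × 1.9 = 0.646.
Non-CYP routes (12%) are unchanged.
Relative clearance = 1.4 + 0.0126 + 0.646 + 0.12 = 2.1786.
Because AUC varies inversely with clearance, the combined effect is 1 / 2.1786 = 0.459.

0.459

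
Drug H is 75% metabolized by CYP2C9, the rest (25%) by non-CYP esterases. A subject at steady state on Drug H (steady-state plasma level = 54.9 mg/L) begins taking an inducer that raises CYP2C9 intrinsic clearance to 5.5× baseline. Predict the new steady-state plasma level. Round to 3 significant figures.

The CYP2C9 pathway (75% of clearance) rises to 5.5× activity: 0.75 × 5.5 = 4.125.
The remaining 25% of clearance is unaffected.
New clearance relative to baseline: 4.125 + 0.25 = 4.375.
Steady-state plasma level ∝ 1/CL, so new value = 54.9 / 4.375 = 12.5 mg/L.

12.5 mg/L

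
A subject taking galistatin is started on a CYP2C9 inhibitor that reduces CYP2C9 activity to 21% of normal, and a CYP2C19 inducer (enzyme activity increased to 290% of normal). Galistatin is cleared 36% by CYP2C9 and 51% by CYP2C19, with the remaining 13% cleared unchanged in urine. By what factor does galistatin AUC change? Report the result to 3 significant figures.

0.594

The CYP2C9 pathway (36% of clearance) drops to 0.21× activity: 0.36 × 0.21 = 0.0756.
The CYP2C19 pathway (51% of clearance) is boosted to 2.9× activity: 0.51 × 2.9 = 1.479.
The remaining 13% of clearance is unaffected.
Relative clearance = 0.0756 + 1.479 + 0.13 = 1.6846.
Because AUC varies inversely with clearance, the combined effect is 1 / 1.6846 = 0.594.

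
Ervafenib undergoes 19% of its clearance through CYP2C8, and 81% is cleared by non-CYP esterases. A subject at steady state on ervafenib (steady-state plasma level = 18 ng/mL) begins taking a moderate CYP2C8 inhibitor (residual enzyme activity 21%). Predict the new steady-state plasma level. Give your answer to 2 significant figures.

CYP2C8: 0.19 × 0.21 = 0.0399
Other: 0.81 (unchanged)
New clearance relative to baseline: 0.0399 + 0.81 = 0.8499.
With dosing unchanged, steady-state plasma level scales as 1/CL: 18 / 0.8499 = 21 ng/mL.

21 ng/mL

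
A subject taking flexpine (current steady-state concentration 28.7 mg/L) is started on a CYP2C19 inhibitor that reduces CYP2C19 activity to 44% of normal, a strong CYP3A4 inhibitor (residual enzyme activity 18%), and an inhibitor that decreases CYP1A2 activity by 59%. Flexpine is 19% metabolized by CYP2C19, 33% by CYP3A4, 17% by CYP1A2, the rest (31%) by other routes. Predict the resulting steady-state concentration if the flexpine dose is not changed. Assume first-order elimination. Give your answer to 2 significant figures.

CYP2C19: 0.19 × 0.44 = 0.0836
CYP3A4: 0.33 × 0.18 = 0.0594
CYP1A2: 0.17 × 0.41 = 0.0697
Other: 0.31 (unchanged)
Relative clearance = 0.0836 + 0.0594 + 0.0697 + 0.31 = 0.5227.
Steady-state concentration ∝ 1/CL: new value = 28.7 / 0.5227 = 55 mg/L.

55 mg/L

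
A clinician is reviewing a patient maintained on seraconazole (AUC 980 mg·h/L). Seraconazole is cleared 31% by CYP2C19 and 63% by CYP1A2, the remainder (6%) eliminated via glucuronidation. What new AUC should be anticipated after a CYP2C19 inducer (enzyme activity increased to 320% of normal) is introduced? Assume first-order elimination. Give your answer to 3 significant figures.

583 mg·h/L

The CYP2C19 pathway (31% of clearance) is boosted to 3.2× activity: 0.31 × 3.2 = 0.992.
CYP1A2 (63%) and the residual 6% are unaffected.
CL_new/CL_old = 0.992 + 0.63 + 0.06 = 1.682.
AUC ∝ 1/CL, so new value = 980 / 1.682 = 583 mg·h/L.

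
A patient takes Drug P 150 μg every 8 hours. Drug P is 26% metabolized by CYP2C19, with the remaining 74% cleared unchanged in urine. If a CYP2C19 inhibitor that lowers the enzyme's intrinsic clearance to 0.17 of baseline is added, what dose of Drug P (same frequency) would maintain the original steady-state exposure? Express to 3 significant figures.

The CYP2C19 pathway (26% of clearance) drops to 0.17× activity: 0.26 × 0.17 = 0.0442.
Non-CYP routes (74%) are unchanged.
New clearance relative to baseline: 0.0442 + 0.74 = 0.7842.
Exposure is unchanged when dose changes in proportion to clearance. New dose = 150 μg × 0.7842 = 118 μg.

118 μg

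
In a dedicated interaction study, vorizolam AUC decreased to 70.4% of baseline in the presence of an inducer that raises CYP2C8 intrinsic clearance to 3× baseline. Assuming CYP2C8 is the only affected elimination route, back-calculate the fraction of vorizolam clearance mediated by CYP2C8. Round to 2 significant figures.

0.21

Let fm be the CYP2C8 fraction. New clearance relative to baseline = fm × 3 + (1 − fm).
AUC ratio = 1 / (new CL fraction), so new CL fraction = 1 / 0.704 = 1.42.
fm × 3 + 1 − fm = 1.42  ⇒  fm × (3 − 1) = 0.4205  ⇒  fm = 0.21.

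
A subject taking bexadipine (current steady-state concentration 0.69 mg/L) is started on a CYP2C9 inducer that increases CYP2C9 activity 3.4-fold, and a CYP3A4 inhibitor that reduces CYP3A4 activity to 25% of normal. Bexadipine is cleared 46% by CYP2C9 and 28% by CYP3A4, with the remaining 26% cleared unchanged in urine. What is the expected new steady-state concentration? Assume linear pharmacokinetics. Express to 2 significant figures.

The CYP2C9 pathway (46% of clearance) increases to 3.4× activity: 0.46 × 3.4 = 1.564.
The CYP3A4 pathway (28% of clearance) is reduced to 0.25× activity: 0.28 × 0.25 = 0.07.
The remaining 26% of clearance is unaffected.
New clearance relative to baseline: 1.564 + 0.07 + 0.26 = 1.894.
Steady-state concentration ∝ 1/CL: new value = 0.69 / 1.894 = 0.36 mg/L.

0.36 mg/L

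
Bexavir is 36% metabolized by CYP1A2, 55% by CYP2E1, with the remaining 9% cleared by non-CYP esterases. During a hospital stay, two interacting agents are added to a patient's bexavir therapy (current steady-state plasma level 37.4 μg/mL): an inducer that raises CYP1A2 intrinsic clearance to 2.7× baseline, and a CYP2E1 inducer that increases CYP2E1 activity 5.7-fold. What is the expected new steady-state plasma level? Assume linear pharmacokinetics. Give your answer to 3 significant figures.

8.91 μg/mL

CYP1A2: 0.36 × 2.7 = 0.972
CYP2E1: 0.55 × 5.7 = 3.135
Other: 0.09 (unchanged)
CL_new/CL_old = 0.972 + 3.135 + 0.09 = 4.197.
New steady-state plasma level = 37.4 / 4.197 = 8.91 μg/mL (concentration scales inversely with clearance).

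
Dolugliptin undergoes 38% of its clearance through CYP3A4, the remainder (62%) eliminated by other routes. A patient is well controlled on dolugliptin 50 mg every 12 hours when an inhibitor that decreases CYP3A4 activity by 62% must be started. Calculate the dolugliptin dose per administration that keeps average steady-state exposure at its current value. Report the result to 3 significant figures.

The CYP3A4 pathway (38% of clearance) falls to 0.38× activity: 0.38 × 0.38 = 0.1444.
The remaining 62% of clearance is unaffected.
Relative clearance = 0.1444 + 0.62 = 0.7644.
Css,avg = (dose rate)/CL, so holding Css fixed requires dose ∝ CL: 50 × 0.7644 = 38.2 mg.

38.2 mg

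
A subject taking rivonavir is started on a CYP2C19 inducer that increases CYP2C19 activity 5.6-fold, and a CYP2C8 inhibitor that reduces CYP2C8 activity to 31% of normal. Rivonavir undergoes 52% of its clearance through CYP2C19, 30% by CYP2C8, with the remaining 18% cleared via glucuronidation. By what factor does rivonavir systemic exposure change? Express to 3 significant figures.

The CYP2C19 pathway (52% of clearance) increases to 5.6× activity: 0.52 × 5.6 = 2.912.
The CYP2C8 pathway (30% of clearance) falls to 0.31× activity: 0.3 × 0.31 = 0.093.
Non-CYP routes (18%) are unchanged.
CL_new/CL_old = 2.912 + 0.093 + 0.18 = 3.185.
Net systemic exposure ratio = 1 / 3.185 = 0.314.

0.314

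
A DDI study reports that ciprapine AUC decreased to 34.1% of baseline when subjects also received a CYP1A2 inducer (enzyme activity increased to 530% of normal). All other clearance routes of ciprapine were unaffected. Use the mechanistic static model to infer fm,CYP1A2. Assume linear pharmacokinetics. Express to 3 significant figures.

Let x = fm,CYP1A2. Because AUC ∝ 1/CL, relative clearance rose to 1/0.341 = 2.933.
Only the CYP1A2 route changed, so 2.933 = x·5.3 + (1 − x), giving x = 0.449.

0.449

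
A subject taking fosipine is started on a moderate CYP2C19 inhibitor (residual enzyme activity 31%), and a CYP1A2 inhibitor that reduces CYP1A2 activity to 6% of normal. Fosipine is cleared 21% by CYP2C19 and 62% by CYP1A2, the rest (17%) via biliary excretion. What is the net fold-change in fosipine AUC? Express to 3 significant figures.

3.67

CYP2C19: 0.21 × 0.31 = 0.0651
CYP1A2: 0.62 × 0.06 = 0.0372
Other: 0.17 (unchanged)
Relative clearance = 0.0651 + 0.0372 + 0.17 = 0.2723.
Net AUC ratio = 1 / 0.2723 = 3.67.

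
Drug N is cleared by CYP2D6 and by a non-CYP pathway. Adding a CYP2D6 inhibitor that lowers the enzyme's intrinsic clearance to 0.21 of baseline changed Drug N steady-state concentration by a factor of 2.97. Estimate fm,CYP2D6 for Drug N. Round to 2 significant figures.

0.84

CL'/CL = 1 / 2.97 = 0.3367
0.21·fm + (1 − fm) = 0.3367
fm = (0.3367 − 1) / (0.21 − 1) = 0.84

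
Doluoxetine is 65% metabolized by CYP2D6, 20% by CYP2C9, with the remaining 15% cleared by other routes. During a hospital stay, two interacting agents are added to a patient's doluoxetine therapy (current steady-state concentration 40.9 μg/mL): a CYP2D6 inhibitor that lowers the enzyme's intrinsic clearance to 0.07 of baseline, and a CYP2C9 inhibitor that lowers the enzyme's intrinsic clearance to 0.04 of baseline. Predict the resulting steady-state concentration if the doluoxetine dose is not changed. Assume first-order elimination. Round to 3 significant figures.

The CYP2D6 pathway (65% of clearance) is reduced to 0.07× activity: 0.65 × 0.07 = 0.0455.
The CYP2C9 pathway (20% of clearance) drops to 0.04× activity: 0.2 × 0.04 = 0.008.
The remaining 15% of clearance is unaffected.
New clearance relative to baseline: 0.0455 + 0.008 + 0.15 = 0.2035.
New steady-state concentration = 40.9 / 0.2035 = 201 μg/mL (concentration scales inversely with clearance).

201 μg/mL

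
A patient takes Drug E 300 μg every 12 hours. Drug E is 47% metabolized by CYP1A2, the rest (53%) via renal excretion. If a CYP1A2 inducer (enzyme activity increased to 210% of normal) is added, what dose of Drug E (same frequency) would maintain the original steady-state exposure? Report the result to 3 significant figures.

The CYP1A2 pathway (47% of clearance) rises to 2.1× activity: 0.47 × 2.1 = 0.987.
The remaining 53% of clearance is unaffected.
CL_new/CL_old = 0.987 + 0.53 = 1.517.
Exposure is unchanged when dose changes in proportion to clearance. New dose = 300 μg × 1.517 = 455 μg.

455 μg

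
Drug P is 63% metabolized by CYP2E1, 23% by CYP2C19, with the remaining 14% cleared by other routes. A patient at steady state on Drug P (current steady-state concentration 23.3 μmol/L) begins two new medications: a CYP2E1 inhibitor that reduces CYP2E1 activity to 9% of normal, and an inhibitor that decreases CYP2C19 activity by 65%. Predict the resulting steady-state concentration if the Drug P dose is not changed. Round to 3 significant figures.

84.1 μmol/L

The CYP2E1 pathway (63% of clearance) drops to 0.09× activity: 0.63 × 0.09 = 0.0567.
The CYP2C19 pathway (23% of clearance) drops to 0.35× activity: 0.23 × 0.35 = 0.0805.
Non-CYP routes (14%) are unchanged.
CL_new/CL_old = 0.0567 + 0.0805 + 0.14 = 0.2772.
New steady-state concentration = 23.3 / 0.2772 = 84.1 μmol/L (concentration scales inversely with clearance).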